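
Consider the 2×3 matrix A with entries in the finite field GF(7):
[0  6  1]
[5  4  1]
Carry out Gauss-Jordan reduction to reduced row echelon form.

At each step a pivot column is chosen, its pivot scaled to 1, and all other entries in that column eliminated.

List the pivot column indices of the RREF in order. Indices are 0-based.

step 1: exchange rows 0,1
step 1: normalize row 0 (÷5) = (1, 5, 3)
step 2: normalize row 1 (÷6) = (0, 1, 6)
  row 0: subtract 5×row1 = (1, 0, 1)

pivot columns: 0, 1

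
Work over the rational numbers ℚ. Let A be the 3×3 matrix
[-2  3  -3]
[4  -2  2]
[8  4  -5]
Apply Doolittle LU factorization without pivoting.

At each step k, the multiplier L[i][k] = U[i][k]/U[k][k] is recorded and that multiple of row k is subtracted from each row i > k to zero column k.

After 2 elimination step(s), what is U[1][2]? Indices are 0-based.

k=0: U[0][0]=-2
  eliminate (1,0): mult=-2, new row 1: (0, 4, -4); set L[1][0]=-2
  eliminate (2,0): mult=-4, new row 2: (0, 16, -17); set L[2][0]=-4
k=1: U[1][1]=4
  eliminate (2,1): mult=4, new row 2: (0, 0, -1); set L[2][1]=4

U[1][2] = -4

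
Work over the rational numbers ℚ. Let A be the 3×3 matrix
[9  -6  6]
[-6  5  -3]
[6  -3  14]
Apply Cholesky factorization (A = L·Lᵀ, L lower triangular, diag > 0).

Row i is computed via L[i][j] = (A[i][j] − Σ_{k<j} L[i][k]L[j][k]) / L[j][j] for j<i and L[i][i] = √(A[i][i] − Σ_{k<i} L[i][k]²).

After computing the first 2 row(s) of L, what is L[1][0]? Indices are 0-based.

Step 1: L[0][0] = √(9) = 3.
  L[1][0] = (-6) / L[0][0] = -2.
Step 2: L[1][1] = √(1) = 1.

L[1][0] = -2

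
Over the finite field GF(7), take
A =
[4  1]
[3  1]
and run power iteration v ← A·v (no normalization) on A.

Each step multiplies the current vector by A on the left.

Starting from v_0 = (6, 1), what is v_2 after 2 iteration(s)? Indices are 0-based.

v_2 = (0, 3)

v_0 = (6, 1).
v_1 = A·v_0 = (4, 5).
v_2 = A·v_1 = (0, 3).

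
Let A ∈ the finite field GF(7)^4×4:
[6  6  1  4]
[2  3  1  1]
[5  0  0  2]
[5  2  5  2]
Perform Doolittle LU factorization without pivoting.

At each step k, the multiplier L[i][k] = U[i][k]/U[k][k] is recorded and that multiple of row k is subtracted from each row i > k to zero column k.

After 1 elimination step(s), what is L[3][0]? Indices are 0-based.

k=0: U[0][0]=6
  eliminate (1,0): mult=5, new row 1: (0, 1, 3, 2); set L[1][0]=5
  eliminate (2,0): mult=2, new row 2: (0, 2, 5, 1); set L[2][0]=2
  eliminate (3,0): mult=2, new row 3: (0, 4, 3, 1); set L[3][0]=2

L[3][0] = 2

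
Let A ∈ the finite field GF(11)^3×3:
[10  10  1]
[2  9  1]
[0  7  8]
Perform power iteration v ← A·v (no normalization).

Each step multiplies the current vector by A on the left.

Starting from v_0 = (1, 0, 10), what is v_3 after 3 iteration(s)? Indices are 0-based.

v_3 = (8, 1, 7)

v_0 = (1, 0, 10).
v_1 = A·v_0 = (9, 1, 3).
v_2 = A·v_1 = (4, 8, 9).
v_3 = A·v_2 = (8, 1, 7).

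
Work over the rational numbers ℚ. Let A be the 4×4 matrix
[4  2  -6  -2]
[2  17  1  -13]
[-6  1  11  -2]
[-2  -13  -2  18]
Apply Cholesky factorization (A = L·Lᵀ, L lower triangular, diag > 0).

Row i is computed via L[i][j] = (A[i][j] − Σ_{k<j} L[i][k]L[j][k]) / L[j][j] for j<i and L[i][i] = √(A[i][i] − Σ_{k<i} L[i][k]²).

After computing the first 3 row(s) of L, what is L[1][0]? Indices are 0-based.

Step 1: L[0][0] = √(4) = 2.
  L[1][0] = (2) / L[0][0] = 1.
Step 2: L[1][1] = √(16) = 4.
  L[2][0] = (-6) / L[0][0] = -3.
  L[2][1] = (4) / L[1][1] = 1.
Step 3: L[2][2] = √(1) = 1.

L[1][0] = 1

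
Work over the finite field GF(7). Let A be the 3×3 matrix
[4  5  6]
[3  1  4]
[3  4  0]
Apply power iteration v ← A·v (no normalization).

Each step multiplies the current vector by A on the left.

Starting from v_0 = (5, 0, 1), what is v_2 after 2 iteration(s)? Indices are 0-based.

v_0 = (5, 0, 1).
v_1 = A·v_0 = (5, 5, 1).
v_2 = A·v_1 = (2, 3, 0).

v_2 = (2, 3, 0)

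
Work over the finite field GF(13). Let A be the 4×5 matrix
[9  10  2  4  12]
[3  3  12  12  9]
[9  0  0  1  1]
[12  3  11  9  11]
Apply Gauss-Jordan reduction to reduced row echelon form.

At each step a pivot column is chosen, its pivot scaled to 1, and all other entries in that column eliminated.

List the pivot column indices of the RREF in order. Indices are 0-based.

step 1: normalize row 0 (÷9) = (1, 4, 6, 12, 10)
  row 1: subtract 3×row0 = (0, 4, 7, 2, 5)
  row 2: subtract 9×row0 = (0, 3, 11, 10, 2)
  row 3: subtract 12×row0 = (0, 7, 4, 8, 8)
step 2: normalize row 1 (÷4) = (0, 1, 5, 7, 11)
  row 0: subtract 4×row1 = (1, 0, 12, 10, 5)
  row 2: subtract 3×row1 = (0, 0, 9, 2, 8)
  row 3: subtract 7×row1 = (0, 0, 8, 11, 9)
step 3: normalize row 2 (÷9) = (0, 0, 1, 6, 11)
  row 0: subtract 12×row2 = (1, 0, 0, 3, 3)
  row 1: subtract 5×row2 = (0, 1, 0, 3, 8)
  row 3: subtract 8×row2 = (0, 0, 0, 2, 12)
step 4: normalize row 3 (÷2) = (0, 0, 0, 1, 6)
  row 0: subtract 3×row3 = (1, 0, 0, 0, 11)
  row 1: subtract 3×row3 = (0, 1, 0, 0, 3)
  row 2: subtract 6×row3 = (0, 0, 1, 0, 1)

pivot columns: 0, 1, 2, 3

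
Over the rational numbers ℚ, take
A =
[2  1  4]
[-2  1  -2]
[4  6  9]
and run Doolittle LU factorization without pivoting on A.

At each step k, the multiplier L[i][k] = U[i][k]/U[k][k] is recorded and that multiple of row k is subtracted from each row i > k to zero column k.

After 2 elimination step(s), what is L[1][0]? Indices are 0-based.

L[1][0] = -1

[col 0] pivot 2
  R1 -= -1*R0 → (0, 2, 2)  (L[1][0] := -1)
  R2 -= 2*R0 → (0, 4, 1)  (L[2][0] := 2)
[col 1] pivot 2
  R2 -= 2*R1 → (0, 0, -3)  (L[2][1] := 2)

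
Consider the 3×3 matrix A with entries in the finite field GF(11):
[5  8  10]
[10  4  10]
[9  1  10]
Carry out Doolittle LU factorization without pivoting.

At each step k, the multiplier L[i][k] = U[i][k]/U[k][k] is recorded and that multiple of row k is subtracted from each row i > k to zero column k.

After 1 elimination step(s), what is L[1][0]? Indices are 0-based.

k=0: U[0][0]=5
  eliminate (1,0): mult=2, new row 1: (0, 10, 1); set L[1][0]=2
  eliminate (2,0): mult=4, new row 2: (0, 2, 3); set L[2][0]=4

L[1][0] = 2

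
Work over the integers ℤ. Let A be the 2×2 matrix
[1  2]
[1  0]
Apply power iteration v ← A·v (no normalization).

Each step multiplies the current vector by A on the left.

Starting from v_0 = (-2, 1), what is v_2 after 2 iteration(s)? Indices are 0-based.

v_2 = (-4, 0)

v_0 = (-2, 1).
v_1 = A·v_0 = (0, -2).
v_2 = A·v_1 = (-4, 0).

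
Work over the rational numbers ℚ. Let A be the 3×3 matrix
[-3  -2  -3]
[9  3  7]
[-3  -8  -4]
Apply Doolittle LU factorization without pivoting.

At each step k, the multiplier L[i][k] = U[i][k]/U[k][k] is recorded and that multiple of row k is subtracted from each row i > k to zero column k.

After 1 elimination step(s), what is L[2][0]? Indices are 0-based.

[col 0] pivot -3
  R1 -= -3*R0 → (0, -3, -2)  (L[1][0] := -3)
  R2 -= 1*R0 → (0, -6, -1)  (L[2][0] := 1)

L[2][0] = 1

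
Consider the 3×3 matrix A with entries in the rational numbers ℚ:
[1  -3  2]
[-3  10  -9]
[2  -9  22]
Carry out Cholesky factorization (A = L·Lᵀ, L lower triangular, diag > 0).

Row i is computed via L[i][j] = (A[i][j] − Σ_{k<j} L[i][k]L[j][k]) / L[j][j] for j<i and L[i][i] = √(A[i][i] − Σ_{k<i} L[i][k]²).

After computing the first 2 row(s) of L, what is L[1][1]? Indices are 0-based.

Step 1: L[0][0] = √(1) = 1.
  L[1][0] = (-3) / L[0][0] = -3.
Step 2: L[1][1] = √(1) = 1.

L[1][1] = 1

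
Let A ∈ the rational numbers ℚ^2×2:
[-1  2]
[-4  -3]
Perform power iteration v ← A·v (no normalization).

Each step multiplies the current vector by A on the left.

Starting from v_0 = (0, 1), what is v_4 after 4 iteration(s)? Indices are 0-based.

v_4 = (48, -127)

v_0 = (0, 1).
v_1 = A·v_0 = (2, -3).
v_2 = A·v_1 = (-8, 1).
v_3 = A·v_2 = (10, 29).
v_4 = A·v_3 = (48, -127).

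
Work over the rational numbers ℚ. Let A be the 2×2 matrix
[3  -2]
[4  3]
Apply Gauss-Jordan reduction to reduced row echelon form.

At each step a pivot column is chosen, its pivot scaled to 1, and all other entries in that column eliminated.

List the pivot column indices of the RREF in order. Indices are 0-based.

pivot columns: 0, 1

pivot(0,0)=3: scale R0 → (1, -2/3)
  clear (1,0): R1 −= (4)R0 → (0, 17/3)
pivot(1,1)=17/3: scale R1 → (0, 1)
  clear (0,1): R0 −= (-2/3)R1 → (1, 0)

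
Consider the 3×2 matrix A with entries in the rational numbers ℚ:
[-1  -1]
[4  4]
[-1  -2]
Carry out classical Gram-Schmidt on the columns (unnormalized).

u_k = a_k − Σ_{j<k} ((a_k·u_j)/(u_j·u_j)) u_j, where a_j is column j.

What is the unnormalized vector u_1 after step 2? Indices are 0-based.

Step 1: u_0 = a_0 = (-1, 4, -1).
Step 2: u_1 = a_1 − (19/18)·u_0 = (1/18, -2/9, -17/18).

u_1 = (1/18, -2/9, -17/18)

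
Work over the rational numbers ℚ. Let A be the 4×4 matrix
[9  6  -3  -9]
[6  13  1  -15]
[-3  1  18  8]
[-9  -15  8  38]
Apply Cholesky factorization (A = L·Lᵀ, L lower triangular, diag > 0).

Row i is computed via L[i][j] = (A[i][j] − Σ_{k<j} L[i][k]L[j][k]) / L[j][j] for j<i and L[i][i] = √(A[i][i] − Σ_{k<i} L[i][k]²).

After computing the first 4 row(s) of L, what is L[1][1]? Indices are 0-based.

Step 1: L[0][0] = √(9) = 3.
  L[1][0] = (6) / L[0][0] = 2.
Step 2: L[1][1] = √(9) = 3.
  L[2][0] = (-3) / L[0][0] = -1.
  L[2][1] = (3) / L[1][1] = 1.
Step 3: L[2][2] = √(16) = 4.
  L[3][0] = (-9) / L[0][0] = -3.
  L[3][1] = (-9) / L[1][1] = -3.
  L[3][2] = (8) / L[2][2] = 2.
Step 4: L[3][3] = √(16) = 4.

L[1][1] = 3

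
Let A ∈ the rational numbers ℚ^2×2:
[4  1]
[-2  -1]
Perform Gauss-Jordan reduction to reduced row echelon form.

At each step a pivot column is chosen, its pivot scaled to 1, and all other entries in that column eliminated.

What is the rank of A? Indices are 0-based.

rank = 2

pivot(0,0)=4: scale R0 → (1, 1/4)
  clear (1,0): R1 −= (-2)R0 → (0, -1/2)
pivot(1,1)=-1/2: scale R1 → (0, 1)
  clear (0,1): R0 −= (1/4)R1 → (1, 0)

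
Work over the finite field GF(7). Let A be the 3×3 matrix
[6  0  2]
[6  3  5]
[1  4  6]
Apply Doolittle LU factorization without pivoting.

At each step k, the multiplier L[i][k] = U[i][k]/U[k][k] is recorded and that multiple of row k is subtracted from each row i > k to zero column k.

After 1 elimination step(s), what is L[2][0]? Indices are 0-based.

L[2][0] = 6

[col 0] pivot 6
  R1 -= 1*R0 → (0, 3, 3)  (L[1][0] := 1)
  R2 -= 6*R0 → (0, 4, 1)  (L[2][0] := 6)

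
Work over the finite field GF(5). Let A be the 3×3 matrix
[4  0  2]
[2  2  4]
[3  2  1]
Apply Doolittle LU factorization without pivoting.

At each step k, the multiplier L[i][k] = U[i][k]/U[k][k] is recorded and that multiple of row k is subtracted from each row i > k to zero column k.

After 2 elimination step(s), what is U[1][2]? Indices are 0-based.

Step 1: pivot at (0,0) is 4.
  row1 ← row1 − (3)·row0  ⇒  L[1][0]=3, U row1=(0, 2, 3)
  row2 ← row2 − (2)·row0  ⇒  L[2][0]=2, U row2=(0, 2, 2)
Step 2: pivot at (1,1) is 2.
  row2 ← row2 − (1)·row1  ⇒  L[2][1]=1, U row2=(0, 0, 4)

U[1][2] = 3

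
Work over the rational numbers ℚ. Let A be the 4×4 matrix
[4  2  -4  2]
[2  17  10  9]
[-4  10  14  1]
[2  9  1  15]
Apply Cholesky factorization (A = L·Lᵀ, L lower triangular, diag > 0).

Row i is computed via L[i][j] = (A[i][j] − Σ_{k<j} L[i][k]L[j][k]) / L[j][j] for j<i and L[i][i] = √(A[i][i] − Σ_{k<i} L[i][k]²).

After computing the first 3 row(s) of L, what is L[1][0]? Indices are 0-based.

L[1][0] = 1

Step 1: L[0][0] = √(4) = 2.
  L[1][0] = (2) / L[0][0] = 1.
Step 2: L[1][1] = √(16) = 4.
  L[2][0] = (-4) / L[0][0] = -2.
  L[2][1] = (12) / L[1][1] = 3.
Step 3: L[2][2] = √(1) = 1.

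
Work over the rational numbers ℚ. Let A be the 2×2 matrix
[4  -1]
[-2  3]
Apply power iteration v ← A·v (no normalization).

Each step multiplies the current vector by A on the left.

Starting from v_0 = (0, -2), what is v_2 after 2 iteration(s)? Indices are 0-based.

v_0 = (0, -2).
v_1 = A·v_0 = (2, -6).
v_2 = A·v_1 = (14, -22).

v_2 = (14, -22)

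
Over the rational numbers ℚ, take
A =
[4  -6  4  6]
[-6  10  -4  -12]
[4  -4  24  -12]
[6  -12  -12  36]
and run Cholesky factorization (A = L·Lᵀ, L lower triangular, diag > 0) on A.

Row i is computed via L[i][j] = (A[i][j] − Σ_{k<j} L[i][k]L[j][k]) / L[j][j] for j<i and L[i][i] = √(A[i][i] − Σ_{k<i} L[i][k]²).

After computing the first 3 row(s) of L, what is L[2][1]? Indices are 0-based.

Step 1: L[0][0] = √(4) = 2.
  L[1][0] = (-6) / L[0][0] = -3.
Step 2: L[1][1] = √(1) = 1.
  L[2][0] = (4) / L[0][0] = 2.
  L[2][1] = (2) / L[1][1] = 2.
Step 3: L[2][2] = √(16) = 4.

L[2][1] = 2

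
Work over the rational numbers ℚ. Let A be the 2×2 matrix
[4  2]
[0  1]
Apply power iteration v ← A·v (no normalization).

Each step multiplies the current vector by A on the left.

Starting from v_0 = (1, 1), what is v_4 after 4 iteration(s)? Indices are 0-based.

v_4 = (426, 1)

v_0 = (1, 1).
v_1 = A·v_0 = (6, 1).
v_2 = A·v_1 = (26, 1).
v_3 = A·v_2 = (106, 1).
v_4 = A·v_3 = (426, 1).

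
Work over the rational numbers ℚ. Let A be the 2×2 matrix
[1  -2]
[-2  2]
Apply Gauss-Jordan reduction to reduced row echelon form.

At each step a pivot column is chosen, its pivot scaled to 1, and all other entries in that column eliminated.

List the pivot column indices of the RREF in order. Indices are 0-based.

pivot columns: 0, 1

pivot(0,0)=1: scale R0 → (1, -2)
  clear (1,0): R1 −= (-2)R0 → (0, -2)
pivot(1,1)=-2: scale R1 → (0, 1)
  clear (0,1): R0 −= (-2)R1 → (1, 0)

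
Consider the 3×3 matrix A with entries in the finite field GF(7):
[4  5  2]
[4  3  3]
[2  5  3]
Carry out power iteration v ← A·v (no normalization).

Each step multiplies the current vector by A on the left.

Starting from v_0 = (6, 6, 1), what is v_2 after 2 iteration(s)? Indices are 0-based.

v_0 = (6, 6, 1).
v_1 = A·v_0 = (0, 3, 3).
v_2 = A·v_1 = (0, 4, 3).

v_2 = (0, 4, 3)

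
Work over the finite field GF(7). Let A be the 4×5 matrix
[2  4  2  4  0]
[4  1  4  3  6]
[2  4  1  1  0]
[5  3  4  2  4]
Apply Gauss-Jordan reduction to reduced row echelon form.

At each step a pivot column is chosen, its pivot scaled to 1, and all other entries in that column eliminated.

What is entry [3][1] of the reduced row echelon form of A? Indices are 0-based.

step 1: normalize row 0 (÷2) = (1, 2, 1, 2, 0)
  row 1: subtract 4×row0 = (0, 0, 0, 2, 6)
  row 2: subtract 2×row0 = (0, 0, 6, 4, 0)
  row 3: subtract 5×row0 = (0, 0, 6, 6, 4)
skip col 1 (zero from row 1)
step 2: exchange rows 1,2
step 2: normalize row 1 (÷6) = (0, 0, 1, 3, 0)
  row 0: subtract 1×row1 = (1, 2, 0, 6, 0)
  row 3: subtract 6×row1 = (0, 0, 0, 2, 4)
step 3: normalize row 2 (÷2) = (0, 0, 0, 1, 3)
  row 0: subtract 6×row2 = (1, 2, 0, 0, 3)
  row 1: subtract 3×row2 = (0, 0, 1, 0, 5)
  row 3: subtract 2×row2 = (0, 0, 0, 0, 5)
step 4: normalize row 3 (÷5) = (0, 0, 0, 0, 1)
  row 0: subtract 3×row3 = (1, 2, 0, 0, 0)
  row 1: subtract 5×row3 = (0, 0, 1, 0, 0)
  row 2: subtract 3×row3 = (0, 0, 0, 1, 0)

M[3][1] = 0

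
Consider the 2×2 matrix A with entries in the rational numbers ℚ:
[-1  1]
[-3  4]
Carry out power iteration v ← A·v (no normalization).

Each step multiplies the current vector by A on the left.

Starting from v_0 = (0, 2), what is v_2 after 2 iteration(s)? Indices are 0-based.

v_2 = (6, 26)

v_0 = (0, 2).
v_1 = A·v_0 = (2, 8).
v_2 = A·v_1 = (6, 26).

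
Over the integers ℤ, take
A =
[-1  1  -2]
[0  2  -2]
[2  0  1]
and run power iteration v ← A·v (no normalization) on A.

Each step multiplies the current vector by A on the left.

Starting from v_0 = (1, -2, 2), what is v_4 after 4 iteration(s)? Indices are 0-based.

v_4 = (23, 0, -18)

v_0 = (1, -2, 2).
v_1 = A·v_0 = (-7, -8, 4).
v_2 = A·v_1 = (-9, -24, -10).
v_3 = A·v_2 = (5, -28, -28).
v_4 = A·v_3 = (23, 0, -18).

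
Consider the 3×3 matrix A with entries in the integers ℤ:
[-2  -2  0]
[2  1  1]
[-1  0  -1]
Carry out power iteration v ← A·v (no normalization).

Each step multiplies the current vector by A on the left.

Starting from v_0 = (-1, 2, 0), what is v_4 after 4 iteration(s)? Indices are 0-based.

v_0 = (-1, 2, 0).
v_1 = A·v_0 = (-2, 0, 1).
v_2 = A·v_1 = (4, -3, 1).
v_3 = A·v_2 = (-2, 6, -5).
v_4 = A·v_3 = (-8, -3, 7).

v_4 = (-8, -3, 7)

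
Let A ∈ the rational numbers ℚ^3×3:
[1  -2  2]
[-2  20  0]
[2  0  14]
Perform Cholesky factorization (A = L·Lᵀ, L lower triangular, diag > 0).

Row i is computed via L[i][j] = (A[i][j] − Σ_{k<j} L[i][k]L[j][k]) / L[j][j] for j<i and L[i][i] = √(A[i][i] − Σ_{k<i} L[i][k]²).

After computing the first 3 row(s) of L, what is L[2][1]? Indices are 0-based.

L[2][1] = 1

Step 1: L[0][0] = √(1) = 1.
  L[1][0] = (-2) / L[0][0] = -2.
Step 2: L[1][1] = √(16) = 4.
  L[2][0] = (2) / L[0][0] = 2.
  L[2][1] = (4) / L[1][1] = 1.
Step 3: L[2][2] = √(9) = 3.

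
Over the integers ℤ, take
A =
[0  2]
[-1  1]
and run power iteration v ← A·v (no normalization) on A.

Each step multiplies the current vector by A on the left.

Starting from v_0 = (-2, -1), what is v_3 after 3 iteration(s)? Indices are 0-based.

v_0 = (-2, -1).
v_1 = A·v_0 = (-2, 1).
v_2 = A·v_1 = (2, 3).
v_3 = A·v_2 = (6, 1).

v_3 = (6, 1)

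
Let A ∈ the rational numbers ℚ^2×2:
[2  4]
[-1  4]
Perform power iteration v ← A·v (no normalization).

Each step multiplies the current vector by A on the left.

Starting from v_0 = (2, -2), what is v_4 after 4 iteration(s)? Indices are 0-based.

v_0 = (2, -2).
v_1 = A·v_0 = (-4, -10).
v_2 = A·v_1 = (-48, -36).
v_3 = A·v_2 = (-240, -96).
v_4 = A·v_3 = (-864, -144).

v_4 = (-864, -144)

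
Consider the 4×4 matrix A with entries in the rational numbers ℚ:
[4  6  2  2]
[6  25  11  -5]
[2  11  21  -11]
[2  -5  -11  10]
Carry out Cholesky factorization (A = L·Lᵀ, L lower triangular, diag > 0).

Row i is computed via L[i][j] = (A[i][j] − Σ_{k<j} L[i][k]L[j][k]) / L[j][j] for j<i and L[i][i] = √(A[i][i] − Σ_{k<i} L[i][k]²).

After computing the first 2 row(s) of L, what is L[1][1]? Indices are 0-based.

L[1][1] = 4

Step 1: L[0][0] = √(4) = 2.
  L[1][0] = (6) / L[0][0] = 3.
Step 2: L[1][1] = √(16) = 4.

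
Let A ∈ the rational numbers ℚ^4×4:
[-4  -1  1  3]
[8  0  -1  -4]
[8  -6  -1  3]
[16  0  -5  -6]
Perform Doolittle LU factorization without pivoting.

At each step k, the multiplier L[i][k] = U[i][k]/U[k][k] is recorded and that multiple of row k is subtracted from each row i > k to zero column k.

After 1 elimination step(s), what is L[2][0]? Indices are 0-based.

L[2][0] = -2

Step 1: pivot at (0,0) is -4.
  row1 ← row1 − (-2)·row0  ⇒  L[1][0]=-2, U row1=(0, -2, 1, 2)
  row2 ← row2 − (-2)·row0  ⇒  L[2][0]=-2, U row2=(0, -8, 1, 9)
  row3 ← row3 − (-4)·row0  ⇒  L[3][0]=-4, U row3=(0, -4, -1, 6)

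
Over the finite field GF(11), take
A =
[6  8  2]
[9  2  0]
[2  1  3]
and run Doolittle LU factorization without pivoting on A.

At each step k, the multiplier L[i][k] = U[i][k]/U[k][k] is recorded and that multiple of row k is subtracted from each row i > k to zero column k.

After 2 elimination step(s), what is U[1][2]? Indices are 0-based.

U[1][2] = 8

k=0: U[0][0]=6
  eliminate (1,0): mult=7, new row 1: (0, 1, 8); set L[1][0]=7
  eliminate (2,0): mult=4, new row 2: (0, 2, 6); set L[2][0]=4
k=1: U[1][1]=1
  eliminate (2,1): mult=2, new row 2: (0, 0, 1); set L[2][1]=2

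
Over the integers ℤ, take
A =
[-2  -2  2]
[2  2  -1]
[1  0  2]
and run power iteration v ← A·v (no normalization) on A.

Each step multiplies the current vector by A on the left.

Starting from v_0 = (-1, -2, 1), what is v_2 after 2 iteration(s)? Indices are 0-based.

v_2 = (0, 1, 10)

v_0 = (-1, -2, 1).
v_1 = A·v_0 = (8, -7, 1).
v_2 = A·v_1 = (0, 1, 10).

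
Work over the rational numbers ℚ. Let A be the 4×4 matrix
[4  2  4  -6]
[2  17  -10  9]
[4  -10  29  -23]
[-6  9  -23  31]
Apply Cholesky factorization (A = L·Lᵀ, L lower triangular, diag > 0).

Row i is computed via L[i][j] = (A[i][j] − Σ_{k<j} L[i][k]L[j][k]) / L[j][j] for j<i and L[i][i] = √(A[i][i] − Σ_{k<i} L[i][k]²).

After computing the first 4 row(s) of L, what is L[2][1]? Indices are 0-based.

Step 1: L[0][0] = √(4) = 2.
  L[1][0] = (2) / L[0][0] = 1.
Step 2: L[1][1] = √(16) = 4.
  L[2][0] = (4) / L[0][0] = 2.
  L[2][1] = (-12) / L[1][1] = -3.
Step 3: L[2][2] = √(16) = 4.
  L[3][0] = (-6) / L[0][0] = -3.
  L[3][1] = (12) / L[1][1] = 3.
  L[3][2] = (-8) / L[2][2] = -2.
Step 4: L[3][3] = √(9) = 3.

L[2][1] = -3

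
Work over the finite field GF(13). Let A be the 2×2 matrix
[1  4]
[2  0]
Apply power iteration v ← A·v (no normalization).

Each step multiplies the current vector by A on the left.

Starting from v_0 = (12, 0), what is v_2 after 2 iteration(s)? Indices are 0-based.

v_2 = (4, 11)

v_0 = (12, 0).
v_1 = A·v_0 = (12, 11).
v_2 = A·v_1 = (4, 11).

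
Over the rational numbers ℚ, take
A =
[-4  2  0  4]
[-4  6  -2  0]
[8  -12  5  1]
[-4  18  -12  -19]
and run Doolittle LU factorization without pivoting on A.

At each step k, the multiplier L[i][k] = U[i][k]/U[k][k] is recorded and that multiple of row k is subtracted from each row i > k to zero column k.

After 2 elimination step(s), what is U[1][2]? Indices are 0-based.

U[1][2] = -2

k=0: U[0][0]=-4
  eliminate (1,0): mult=1, new row 1: (0, 4, -2, -4); set L[1][0]=1
  eliminate (2,0): mult=-2, new row 2: (0, -8, 5, 9); set L[2][0]=-2
  eliminate (3,0): mult=1, new row 3: (0, 16, -12, -23); set L[3][0]=1
k=1: U[1][1]=4
  eliminate (2,1): mult=-2, new row 2: (0, 0, 1, 1); set L[2][1]=-2
  eliminate (3,1): mult=4, new row 3: (0, 0, -4, -7); set L[3][1]=4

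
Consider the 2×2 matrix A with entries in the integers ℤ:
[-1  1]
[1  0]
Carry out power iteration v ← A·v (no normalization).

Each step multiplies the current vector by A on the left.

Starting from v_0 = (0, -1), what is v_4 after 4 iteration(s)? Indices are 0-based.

v_4 = (3, -2)

v_0 = (0, -1).
v_1 = A·v_0 = (-1, 0).
v_2 = A·v_1 = (1, -1).
v_3 = A·v_2 = (-2, 1).
v_4 = A·v_3 = (3, -2).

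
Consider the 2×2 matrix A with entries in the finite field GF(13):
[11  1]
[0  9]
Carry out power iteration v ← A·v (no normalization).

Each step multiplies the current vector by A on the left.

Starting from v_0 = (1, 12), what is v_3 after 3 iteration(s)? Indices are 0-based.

v_0 = (1, 12).
v_1 = A·v_0 = (10, 4).
v_2 = A·v_1 = (10, 10).
v_3 = A·v_2 = (3, 12).

v_3 = (3, 12)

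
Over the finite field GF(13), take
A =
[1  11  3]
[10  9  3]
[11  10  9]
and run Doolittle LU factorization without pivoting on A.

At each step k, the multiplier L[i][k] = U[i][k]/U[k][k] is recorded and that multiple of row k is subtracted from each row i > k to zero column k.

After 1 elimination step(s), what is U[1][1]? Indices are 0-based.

U[1][1] = 3

k=0: U[0][0]=1
  eliminate (1,0): mult=10, new row 1: (0, 3, 12); set L[1][0]=10
  eliminate (2,0): mult=11, new row 2: (0, 6, 2); set L[2][0]=11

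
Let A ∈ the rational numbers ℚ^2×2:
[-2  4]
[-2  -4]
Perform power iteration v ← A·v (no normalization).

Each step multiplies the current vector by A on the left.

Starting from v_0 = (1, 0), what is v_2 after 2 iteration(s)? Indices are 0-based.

v_2 = (-4, 12)

v_0 = (1, 0).
v_1 = A·v_0 = (-2, -2).
v_2 = A·v_1 = (-4, 12).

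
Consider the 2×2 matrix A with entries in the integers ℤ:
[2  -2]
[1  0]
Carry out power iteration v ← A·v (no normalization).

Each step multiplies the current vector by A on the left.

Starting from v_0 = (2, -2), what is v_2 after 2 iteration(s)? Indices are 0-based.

v_2 = (12, 8)

v_0 = (2, -2).
v_1 = A·v_0 = (8, 2).
v_2 = A·v_1 = (12, 8).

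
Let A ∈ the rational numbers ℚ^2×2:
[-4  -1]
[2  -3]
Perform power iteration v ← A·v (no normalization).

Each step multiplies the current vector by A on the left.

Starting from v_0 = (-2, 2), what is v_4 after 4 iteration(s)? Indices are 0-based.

v_4 = (98, 490)

v_0 = (-2, 2).
v_1 = A·v_0 = (6, -10).
v_2 = A·v_1 = (-14, 42).
v_3 = A·v_2 = (14, -154).
v_4 = A·v_3 = (98, 490).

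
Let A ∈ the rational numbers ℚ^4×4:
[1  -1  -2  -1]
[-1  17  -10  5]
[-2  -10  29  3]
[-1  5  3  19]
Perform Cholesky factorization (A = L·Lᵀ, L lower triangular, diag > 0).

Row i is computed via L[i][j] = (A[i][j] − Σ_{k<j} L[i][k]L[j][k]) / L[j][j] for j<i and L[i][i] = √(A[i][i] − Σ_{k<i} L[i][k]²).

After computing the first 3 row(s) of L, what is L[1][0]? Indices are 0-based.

L[1][0] = -1

Step 1: L[0][0] = √(1) = 1.
  L[1][0] = (-1) / L[0][0] = -1.
Step 2: L[1][1] = √(16) = 4.
  L[2][0] = (-2) / L[0][0] = -2.
  L[2][1] = (-12) / L[1][1] = -3.
Step 3: L[2][2] = √(16) = 4.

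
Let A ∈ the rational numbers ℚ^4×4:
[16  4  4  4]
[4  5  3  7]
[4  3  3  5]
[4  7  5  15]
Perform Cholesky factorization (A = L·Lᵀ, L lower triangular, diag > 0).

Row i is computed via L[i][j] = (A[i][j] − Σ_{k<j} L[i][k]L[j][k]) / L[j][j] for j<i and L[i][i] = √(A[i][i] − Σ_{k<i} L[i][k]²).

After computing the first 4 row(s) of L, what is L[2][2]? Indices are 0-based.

Step 1: L[0][0] = √(16) = 4.
  L[1][0] = (4) / L[0][0] = 1.
Step 2: L[1][1] = √(4) = 2.
  L[2][0] = (4) / L[0][0] = 1.
  L[2][1] = (2) / L[1][1] = 1.
Step 3: L[2][2] = √(1) = 1.
  L[3][0] = (4) / L[0][0] = 1.
  L[3][1] = (6) / L[1][1] = 3.
  L[3][2] = (1) / L[2][2] = 1.
Step 4: L[3][3] = √(4) = 2.

L[2][2] = 1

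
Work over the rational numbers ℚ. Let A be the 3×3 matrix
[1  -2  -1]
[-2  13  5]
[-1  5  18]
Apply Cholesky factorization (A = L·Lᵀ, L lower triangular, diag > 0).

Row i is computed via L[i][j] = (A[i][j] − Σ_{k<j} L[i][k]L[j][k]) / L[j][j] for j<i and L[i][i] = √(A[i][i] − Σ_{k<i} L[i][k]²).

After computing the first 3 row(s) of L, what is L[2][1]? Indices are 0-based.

Step 1: L[0][0] = √(1) = 1.
  L[1][0] = (-2) / L[0][0] = -2.
Step 2: L[1][1] = √(9) = 3.
  L[2][0] = (-1) / L[0][0] = -1.
  L[2][1] = (3) / L[1][1] = 1.
Step 3: L[2][2] = √(16) = 4.

L[2][1] = 1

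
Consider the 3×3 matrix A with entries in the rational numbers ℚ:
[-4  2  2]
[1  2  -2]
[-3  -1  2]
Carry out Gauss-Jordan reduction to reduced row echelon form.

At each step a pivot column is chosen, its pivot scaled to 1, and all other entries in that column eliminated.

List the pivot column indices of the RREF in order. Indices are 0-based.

pivot columns: 0, 1, 2

step 1: normalize row 0 (÷-4) = (1, -1/2, -1/2)
  row 1: subtract 1×row0 = (0, 5/2, -3/2)
  row 2: subtract -3×row0 = (0, -5/2, 1/2)
step 2: normalize row 1 (÷5/2) = (0, 1, -3/5)
  row 0: subtract -1/2×row1 = (1, 0, -4/5)
  row 2: subtract -5/2×row1 = (0, 0, -1)
step 3: normalize row 2 (÷-1) = (0, 0, 1)
  row 0: subtract -4/5×row2 = (1, 0, 0)
  row 1: subtract -3/5×row2 = (0, 1, 0)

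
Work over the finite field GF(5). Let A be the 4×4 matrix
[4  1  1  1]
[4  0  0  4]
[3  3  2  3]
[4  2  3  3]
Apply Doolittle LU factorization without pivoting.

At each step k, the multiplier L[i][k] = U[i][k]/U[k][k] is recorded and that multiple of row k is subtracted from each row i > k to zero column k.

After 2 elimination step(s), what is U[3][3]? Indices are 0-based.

U[3][3] = 0

[col 0] pivot 4
  R1 -= 1*R0 → (0, 4, 4, 3)  (L[1][0] := 1)
  R2 -= 2*R0 → (0, 1, 0, 1)  (L[2][0] := 2)
  R3 -= 1*R0 → (0, 1, 2, 2)  (L[3][0] := 1)
[col 1] pivot 4
  R2 -= 4*R1 → (0, 0, 4, 4)  (L[2][1] := 4)
  R3 -= 4*R1 → (0, 0, 1, 0)  (L[3][1] := 4)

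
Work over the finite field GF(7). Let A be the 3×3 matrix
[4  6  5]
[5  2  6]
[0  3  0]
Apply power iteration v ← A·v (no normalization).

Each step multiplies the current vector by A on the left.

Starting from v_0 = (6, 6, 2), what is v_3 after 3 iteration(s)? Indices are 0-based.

v_3 = (3, 2, 4)

v_0 = (6, 6, 2).
v_1 = A·v_0 = (0, 5, 4).
v_2 = A·v_1 = (1, 6, 1).
v_3 = A·v_2 = (3, 2, 4).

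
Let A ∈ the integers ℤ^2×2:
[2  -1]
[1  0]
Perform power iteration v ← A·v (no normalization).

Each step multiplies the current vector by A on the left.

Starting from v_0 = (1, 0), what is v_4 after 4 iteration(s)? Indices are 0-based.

v_4 = (5, 4)

v_0 = (1, 0).
v_1 = A·v_0 = (2, 1).
v_2 = A·v_1 = (3, 2).
v_3 = A·v_2 = (4, 3).
v_4 = A·v_3 = (5, 4).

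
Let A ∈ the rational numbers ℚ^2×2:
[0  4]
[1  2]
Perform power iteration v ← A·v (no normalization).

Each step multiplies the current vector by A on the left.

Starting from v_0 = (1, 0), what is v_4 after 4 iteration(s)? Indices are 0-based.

v_0 = (1, 0).
v_1 = A·v_0 = (0, 1).
v_2 = A·v_1 = (4, 2).
v_3 = A·v_2 = (8, 8).
v_4 = A·v_3 = (32, 24).

v_4 = (32, 24)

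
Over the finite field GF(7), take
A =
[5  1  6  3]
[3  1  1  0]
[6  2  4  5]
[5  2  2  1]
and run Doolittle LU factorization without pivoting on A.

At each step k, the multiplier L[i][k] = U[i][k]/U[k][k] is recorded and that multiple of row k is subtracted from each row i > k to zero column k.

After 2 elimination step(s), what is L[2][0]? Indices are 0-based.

L[2][0] = 4

[col 0] pivot 5
  R1 -= 2*R0 → (0, 6, 3, 1)  (L[1][0] := 2)
  R2 -= 4*R0 → (0, 5, 1, 0)  (L[2][0] := 4)
  R3 -= 1*R0 → (0, 1, 3, 5)  (L[3][0] := 1)
[col 1] pivot 6
  R2 -= 2*R1 → (0, 0, 2, 5)  (L[2][1] := 2)
  R3 -= 6*R1 → (0, 0, 6, 6)  (L[3][1] := 6)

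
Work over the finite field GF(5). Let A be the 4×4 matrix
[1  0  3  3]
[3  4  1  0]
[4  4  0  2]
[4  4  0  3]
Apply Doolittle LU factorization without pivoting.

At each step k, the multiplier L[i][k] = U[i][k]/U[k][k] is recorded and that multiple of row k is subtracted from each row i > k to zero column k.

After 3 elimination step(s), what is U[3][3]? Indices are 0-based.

Step 1: pivot at (0,0) is 1.
  row1 ← row1 − (3)·row0  ⇒  L[1][0]=3, U row1=(0, 4, 2, 1)
  row2 ← row2 − (4)·row0  ⇒  L[2][0]=4, U row2=(0, 4, 3, 0)
  row3 ← row3 − (4)·row0  ⇒  L[3][0]=4, U row3=(0, 4, 3, 1)
Step 2: pivot at (1,1) is 4.
  row2 ← row2 − (1)·row1  ⇒  L[2][1]=1, U row2=(0, 0, 1, 4)
  row3 ← row3 − (1)·row1  ⇒  L[3][1]=1, U row3=(0, 0, 1, 0)
Step 3: pivot at (2,2) is 1.
  row3 ← row3 − (1)·row2  ⇒  L[3][2]=1, U row3=(0, 0, 0, 1)

U[3][3] = 1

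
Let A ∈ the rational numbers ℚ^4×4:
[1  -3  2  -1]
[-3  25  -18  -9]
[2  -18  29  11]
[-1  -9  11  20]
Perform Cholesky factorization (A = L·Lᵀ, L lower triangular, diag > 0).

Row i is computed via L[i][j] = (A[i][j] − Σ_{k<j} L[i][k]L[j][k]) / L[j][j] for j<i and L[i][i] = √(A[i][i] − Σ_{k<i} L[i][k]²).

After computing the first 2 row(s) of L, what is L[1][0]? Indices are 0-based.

L[1][0] = -3

Step 1: L[0][0] = √(1) = 1.
  L[1][0] = (-3) / L[0][0] = -3.
Step 2: L[1][1] = √(16) = 4.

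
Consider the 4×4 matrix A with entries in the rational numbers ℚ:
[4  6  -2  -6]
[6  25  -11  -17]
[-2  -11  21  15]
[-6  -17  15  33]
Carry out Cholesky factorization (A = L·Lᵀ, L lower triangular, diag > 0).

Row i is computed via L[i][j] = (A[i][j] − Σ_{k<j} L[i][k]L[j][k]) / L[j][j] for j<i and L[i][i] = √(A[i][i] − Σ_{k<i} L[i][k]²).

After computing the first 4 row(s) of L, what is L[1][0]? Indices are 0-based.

L[1][0] = 3

Step 1: L[0][0] = √(4) = 2.
  L[1][0] = (6) / L[0][0] = 3.
Step 2: L[1][1] = √(16) = 4.
  L[2][0] = (-2) / L[0][0] = -1.
  L[2][1] = (-8) / L[1][1] = -2.
Step 3: L[2][2] = √(16) = 4.
  L[3][0] = (-6) / L[0][0] = -3.
  L[3][1] = (-8) / L[1][1] = -2.
  L[3][2] = (8) / L[2][2] = 2.
Step 4: L[3][3] = √(16) = 4.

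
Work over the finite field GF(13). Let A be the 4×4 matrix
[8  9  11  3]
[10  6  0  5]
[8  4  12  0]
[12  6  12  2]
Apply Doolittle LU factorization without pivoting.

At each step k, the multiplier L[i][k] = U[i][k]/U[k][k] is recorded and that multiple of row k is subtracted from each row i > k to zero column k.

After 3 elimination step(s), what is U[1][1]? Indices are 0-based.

Step 1: pivot at (0,0) is 8.
  row1 ← row1 − (11)·row0  ⇒  L[1][0]=11, U row1=(0, 11, 9, 11)
  row2 ← row2 − (1)·row0  ⇒  L[2][0]=1, U row2=(0, 8, 1, 10)
  row3 ← row3 − (8)·row0  ⇒  L[3][0]=8, U row3=(0, 12, 2, 4)
Step 2: pivot at (1,1) is 11.
  row2 ← row2 − (9)·row1  ⇒  L[2][1]=9, U row2=(0, 0, 11, 2)
  row3 ← row3 − (7)·row1  ⇒  L[3][1]=7, U row3=(0, 0, 4, 5)
Step 3: pivot at (2,2) is 11.
  row3 ← row3 − (11)·row2  ⇒  L[3][2]=11, U row3=(0, 0, 0, 9)

U[1][1] = 11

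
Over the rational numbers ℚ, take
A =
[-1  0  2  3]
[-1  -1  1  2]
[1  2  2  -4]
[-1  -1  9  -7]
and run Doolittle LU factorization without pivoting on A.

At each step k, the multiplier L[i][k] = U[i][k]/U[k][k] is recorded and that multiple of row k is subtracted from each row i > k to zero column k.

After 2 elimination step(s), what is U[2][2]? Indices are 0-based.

Step 1: pivot at (0,0) is -1.
  row1 ← row1 − (1)·row0  ⇒  L[1][0]=1, U row1=(0, -1, -1, -1)
  row2 ← row2 − (-1)·row0  ⇒  L[2][0]=-1, U row2=(0, 2, 4, -1)
  row3 ← row3 − (1)·row0  ⇒  L[3][0]=1, U row3=(0, -1, 7, -10)
Step 2: pivot at (1,1) is -1.
  row2 ← row2 − (-2)·row1  ⇒  L[2][1]=-2, U row2=(0, 0, 2, -3)
  row3 ← row3 − (1)·row1  ⇒  L[3][1]=1, U row3=(0, 0, 8, -9)

U[2][2] = 2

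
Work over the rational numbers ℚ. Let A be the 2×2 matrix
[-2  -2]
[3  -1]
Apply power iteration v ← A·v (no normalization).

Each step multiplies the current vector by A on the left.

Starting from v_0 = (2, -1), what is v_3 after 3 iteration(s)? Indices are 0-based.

v_3 = (46, -17)

v_0 = (2, -1).
v_1 = A·v_0 = (-2, 7).
v_2 = A·v_1 = (-10, -13).
v_3 = A·v_2 = (46, -17).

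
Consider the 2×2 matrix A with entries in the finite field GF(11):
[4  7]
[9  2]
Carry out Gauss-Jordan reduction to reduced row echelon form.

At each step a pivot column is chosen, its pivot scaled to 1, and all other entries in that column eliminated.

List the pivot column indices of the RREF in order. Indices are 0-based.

[1] R0 /= 4  ⇒  (1, 10)
     R1 -= 9·R0  ⇒  (0, 0)
column 1 empty below row 1

pivot columns: 0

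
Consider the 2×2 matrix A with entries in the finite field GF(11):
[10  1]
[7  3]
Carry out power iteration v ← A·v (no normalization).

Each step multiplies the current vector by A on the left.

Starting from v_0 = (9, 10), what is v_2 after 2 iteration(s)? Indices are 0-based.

v_2 = (4, 0)

v_0 = (9, 10).
v_1 = A·v_0 = (1, 5).
v_2 = A·v_1 = (4, 0).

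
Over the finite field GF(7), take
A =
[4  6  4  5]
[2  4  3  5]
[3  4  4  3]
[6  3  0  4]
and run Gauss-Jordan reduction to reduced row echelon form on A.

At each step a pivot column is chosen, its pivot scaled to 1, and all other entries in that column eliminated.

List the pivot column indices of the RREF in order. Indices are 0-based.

step 1: normalize row 0 (÷4) = (1, 5, 1, 3)
  row 1: subtract 2×row0 = (0, 1, 1, 6)
  row 2: subtract 3×row0 = (0, 3, 1, 1)
  row 3: subtract 6×row0 = (0, 1, 1, 0)
step 2: normalize row 1 (÷1) = (0, 1, 1, 6)
  row 0: subtract 5×row1 = (1, 0, 3, 1)
  row 2: subtract 3×row1 = (0, 0, 5, 4)
  row 3: subtract 1×row1 = (0, 0, 0, 1)
step 3: normalize row 2 (÷5) = (0, 0, 1, 5)
  row 0: subtract 3×row2 = (1, 0, 0, 0)
  row 1: subtract 1×row2 = (0, 1, 0, 1)
step 4: normalize row 3 (÷1) = (0, 0, 0, 1)
  row 1: subtract 1×row3 = (0, 1, 0, 0)
  row 2: subtract 5×row3 = (0, 0, 1, 0)

pivot columns: 0, 1, 2, 3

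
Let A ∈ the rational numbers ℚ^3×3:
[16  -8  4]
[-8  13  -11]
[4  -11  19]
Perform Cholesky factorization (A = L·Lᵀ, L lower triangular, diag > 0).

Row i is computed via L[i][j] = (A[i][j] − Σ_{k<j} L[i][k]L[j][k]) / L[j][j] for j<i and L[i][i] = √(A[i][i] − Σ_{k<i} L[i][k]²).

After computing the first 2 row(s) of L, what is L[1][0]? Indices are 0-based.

Step 1: L[0][0] = √(16) = 4.
  L[1][0] = (-8) / L[0][0] = -2.
Step 2: L[1][1] = √(9) = 3.

L[1][0] = -2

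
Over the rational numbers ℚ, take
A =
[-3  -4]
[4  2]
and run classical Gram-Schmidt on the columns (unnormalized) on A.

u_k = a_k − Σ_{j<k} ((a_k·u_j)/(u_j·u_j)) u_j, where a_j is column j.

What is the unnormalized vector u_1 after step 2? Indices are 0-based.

Step 1: u_0 = a_0 = (-3, 4).
Step 2: u_1 = a_1 − (4/5)·u_0 = (-8/5, -6/5).

u_1 = (-8/5, -6/5)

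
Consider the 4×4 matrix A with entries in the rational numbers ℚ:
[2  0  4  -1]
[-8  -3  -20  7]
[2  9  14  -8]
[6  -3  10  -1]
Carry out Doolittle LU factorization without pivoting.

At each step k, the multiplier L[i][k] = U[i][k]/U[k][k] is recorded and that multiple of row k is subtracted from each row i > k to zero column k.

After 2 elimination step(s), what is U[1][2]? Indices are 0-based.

U[1][2] = -4

k=0: U[0][0]=2
  eliminate (1,0): mult=-4, new row 1: (0, -3, -4, 3); set L[1][0]=-4
  eliminate (2,0): mult=1, new row 2: (0, 9, 10, -7); set L[2][0]=1
  eliminate (3,0): mult=3, new row 3: (0, -3, -2, 2); set L[3][0]=3
k=1: U[1][1]=-3
  eliminate (2,1): mult=-3, new row 2: (0, 0, -2, 2); set L[2][1]=-3
  eliminate (3,1): mult=1, new row 3: (0, 0, 2, -1); set L[3][1]=1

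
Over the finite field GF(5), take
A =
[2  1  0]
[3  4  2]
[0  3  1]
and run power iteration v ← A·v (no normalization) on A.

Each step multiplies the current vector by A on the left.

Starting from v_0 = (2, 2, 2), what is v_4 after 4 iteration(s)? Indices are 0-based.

v_4 = (0, 0, 4)

v_0 = (2, 2, 2).
v_1 = A·v_0 = (1, 3, 3).
v_2 = A·v_1 = (0, 1, 2).
v_3 = A·v_2 = (1, 3, 0).
v_4 = A·v_3 = (0, 0, 4).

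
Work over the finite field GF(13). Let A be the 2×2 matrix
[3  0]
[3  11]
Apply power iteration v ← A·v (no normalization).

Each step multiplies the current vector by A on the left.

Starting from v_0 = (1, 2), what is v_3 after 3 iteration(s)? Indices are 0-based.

v_0 = (1, 2).
v_1 = A·v_0 = (3, 12).
v_2 = A·v_1 = (9, 11).
v_3 = A·v_2 = (1, 5).

v_3 = (1, 5)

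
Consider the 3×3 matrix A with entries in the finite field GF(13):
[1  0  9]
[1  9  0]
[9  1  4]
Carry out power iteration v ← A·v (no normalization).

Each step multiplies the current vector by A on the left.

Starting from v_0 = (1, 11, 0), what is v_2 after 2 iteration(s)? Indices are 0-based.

v_0 = (1, 11, 0).
v_1 = A·v_0 = (1, 9, 7).
v_2 = A·v_1 = (12, 4, 7).

v_2 = (12, 4, 7)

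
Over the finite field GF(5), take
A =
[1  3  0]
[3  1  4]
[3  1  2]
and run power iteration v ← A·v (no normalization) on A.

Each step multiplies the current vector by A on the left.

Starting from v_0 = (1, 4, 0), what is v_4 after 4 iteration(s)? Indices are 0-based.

v_4 = (4, 3, 1)

v_0 = (1, 4, 0).
v_1 = A·v_0 = (3, 2, 2).
v_2 = A·v_1 = (4, 4, 0).
v_3 = A·v_2 = (1, 1, 1).
v_4 = A·v_3 = (4, 3, 1).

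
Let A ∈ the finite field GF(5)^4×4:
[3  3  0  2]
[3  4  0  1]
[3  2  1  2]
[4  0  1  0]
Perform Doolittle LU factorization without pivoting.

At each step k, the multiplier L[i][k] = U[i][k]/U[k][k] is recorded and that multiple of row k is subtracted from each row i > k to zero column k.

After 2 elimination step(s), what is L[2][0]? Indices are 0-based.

k=0: U[0][0]=3
  eliminate (1,0): mult=1, new row 1: (0, 1, 0, 4); set L[1][0]=1
  eliminate (2,0): mult=1, new row 2: (0, 4, 1, 0); set L[2][0]=1
  eliminate (3,0): mult=3, new row 3: (0, 1, 1, 4); set L[3][0]=3
k=1: U[1][1]=1
  eliminate (2,1): mult=4, new row 2: (0, 0, 1, 4); set L[2][1]=4
  eliminate (3,1): mult=1, new row 3: (0, 0, 1, 0); set L[3][1]=1

L[2][0] = 1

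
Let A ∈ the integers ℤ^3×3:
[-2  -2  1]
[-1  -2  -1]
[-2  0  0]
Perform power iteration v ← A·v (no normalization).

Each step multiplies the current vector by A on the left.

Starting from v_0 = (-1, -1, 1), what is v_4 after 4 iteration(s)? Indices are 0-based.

v_4 = (-136, -148, -72)

v_0 = (-1, -1, 1).
v_1 = A·v_0 = (5, 2, 2).
v_2 = A·v_1 = (-12, -11, -10).
v_3 = A·v_2 = (36, 44, 24).
v_4 = A·v_3 = (-136, -148, -72).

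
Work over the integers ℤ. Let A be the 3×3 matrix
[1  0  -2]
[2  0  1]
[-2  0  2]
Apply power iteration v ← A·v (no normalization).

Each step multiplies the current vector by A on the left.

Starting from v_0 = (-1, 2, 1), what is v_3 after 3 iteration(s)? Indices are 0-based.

v_0 = (-1, 2, 1).
v_1 = A·v_0 = (-3, -1, 4).
v_2 = A·v_1 = (-11, -2, 14).
v_3 = A·v_2 = (-39, -8, 50).

v_3 = (-39, -8, 50)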